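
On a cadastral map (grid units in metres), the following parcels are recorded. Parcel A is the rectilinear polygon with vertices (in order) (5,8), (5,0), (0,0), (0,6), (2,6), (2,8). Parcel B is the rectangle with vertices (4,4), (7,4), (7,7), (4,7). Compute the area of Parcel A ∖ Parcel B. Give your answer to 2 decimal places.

33.00

|Parcel A| = 36, |Parcel A∩Parcel B| = 3.
|Parcel A ∖ Parcel B| = |Parcel A| − |Parcel A∩Parcel B| = 36 − 3 = 33.00.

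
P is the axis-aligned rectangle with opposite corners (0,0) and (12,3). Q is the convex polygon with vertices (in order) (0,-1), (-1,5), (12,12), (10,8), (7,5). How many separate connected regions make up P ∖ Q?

P ∖ Q is a single connected region.

1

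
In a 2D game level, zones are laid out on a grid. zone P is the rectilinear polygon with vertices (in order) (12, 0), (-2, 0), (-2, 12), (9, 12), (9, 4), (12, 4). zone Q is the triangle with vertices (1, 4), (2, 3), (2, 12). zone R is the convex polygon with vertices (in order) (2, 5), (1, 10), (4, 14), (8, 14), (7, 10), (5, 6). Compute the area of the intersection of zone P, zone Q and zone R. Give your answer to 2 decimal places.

1.85

The intersection is the polygon with vertices (1.9,11.2), (2,11.333), (2,5), (1.462,7.692).
By the shoelace formula its area is 1.85.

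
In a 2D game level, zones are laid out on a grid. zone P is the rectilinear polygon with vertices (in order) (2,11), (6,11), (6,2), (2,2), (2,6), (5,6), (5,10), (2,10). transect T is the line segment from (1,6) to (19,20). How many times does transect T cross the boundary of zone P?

2

The segment meets the boundary at (6,9.889), (5,9.111).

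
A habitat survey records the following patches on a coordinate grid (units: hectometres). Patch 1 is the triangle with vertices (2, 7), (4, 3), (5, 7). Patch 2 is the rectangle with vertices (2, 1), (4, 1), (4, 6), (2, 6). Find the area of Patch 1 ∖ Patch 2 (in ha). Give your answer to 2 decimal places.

3.75

|Patch 1| = 6, |Patch 1∩Patch 2| = 2.25.
|Patch 1 ∖ Patch 2| = |Patch 1| − |Patch 1∩Patch 2| = 6 − 2.25 = 3.75.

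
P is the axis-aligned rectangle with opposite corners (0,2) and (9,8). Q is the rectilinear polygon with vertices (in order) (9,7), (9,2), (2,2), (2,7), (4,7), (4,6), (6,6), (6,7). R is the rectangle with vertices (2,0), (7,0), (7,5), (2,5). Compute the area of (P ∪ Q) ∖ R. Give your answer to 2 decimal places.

39.00

|P ∪ Q| = 54.
|(P ∪ Q) ∩ R| = 15.
|(P ∪ Q) ∖ R| = 54 − 15 = 39.00.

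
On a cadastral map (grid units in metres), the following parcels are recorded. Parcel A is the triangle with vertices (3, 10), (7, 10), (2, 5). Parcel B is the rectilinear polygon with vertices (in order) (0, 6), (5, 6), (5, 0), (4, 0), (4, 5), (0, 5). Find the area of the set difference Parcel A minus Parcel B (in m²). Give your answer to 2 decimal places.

9.60

|Parcel A| = 10, |Parcel A∩Parcel B| = 0.4.
|Parcel A ∖ Parcel B| = |Parcel A| − |Parcel A∩Parcel B| = 10 − 0.4 = 9.60.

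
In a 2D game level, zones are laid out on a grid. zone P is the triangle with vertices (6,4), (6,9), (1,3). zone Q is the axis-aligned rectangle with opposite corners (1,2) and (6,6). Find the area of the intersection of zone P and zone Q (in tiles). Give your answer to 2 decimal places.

The intersection is the polygon with vertices (6,4), (1,3), (3.5,6), (6,6).
By the shoelace formula its area is 8.75.

8.75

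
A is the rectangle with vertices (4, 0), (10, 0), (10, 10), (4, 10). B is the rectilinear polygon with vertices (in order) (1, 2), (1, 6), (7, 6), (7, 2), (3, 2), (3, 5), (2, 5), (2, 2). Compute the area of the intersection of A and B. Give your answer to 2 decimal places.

The intersection is the polygon with vertices (4,6), (7,6), (7,2), (4,2).
By the shoelace formula its area is 12.00.

12.00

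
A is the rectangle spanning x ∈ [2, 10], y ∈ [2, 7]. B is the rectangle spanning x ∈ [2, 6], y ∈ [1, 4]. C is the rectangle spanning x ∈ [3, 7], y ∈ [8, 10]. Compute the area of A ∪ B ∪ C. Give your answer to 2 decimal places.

52.00

By inclusion–exclusion:
Individual areas: |A| = 40, |B| = 12, |C| = 8.
|A∩B|: x∈[2,6], y∈[2,4] → 4·2 = 8.
|A∩C| = 0 (no overlap).
|B∩C| = 0 (no overlap).
|A∩B∩C| = 0.
|A ∪ B ∪ C| = 60 − 8 + 0 = 52.00.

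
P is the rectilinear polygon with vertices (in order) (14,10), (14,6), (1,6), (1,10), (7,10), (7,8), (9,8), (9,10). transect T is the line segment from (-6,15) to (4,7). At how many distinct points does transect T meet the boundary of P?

The segment meets the boundary at (1,9.4).

1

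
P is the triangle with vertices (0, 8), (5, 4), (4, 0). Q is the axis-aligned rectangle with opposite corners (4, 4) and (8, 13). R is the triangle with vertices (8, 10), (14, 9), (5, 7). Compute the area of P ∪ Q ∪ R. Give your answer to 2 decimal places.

By inclusion–exclusion:
Individual areas: |P| = 12, |Q| = 36, |R| = 10.5.
|P∩Q| = 0.4.
|P∩R| = 0.
|Q∩R| = 3.5.
|P∩Q∩R| = 0.
|P ∪ Q ∪ R| = 58.5 − 3.9 + 0 = 54.60.

54.60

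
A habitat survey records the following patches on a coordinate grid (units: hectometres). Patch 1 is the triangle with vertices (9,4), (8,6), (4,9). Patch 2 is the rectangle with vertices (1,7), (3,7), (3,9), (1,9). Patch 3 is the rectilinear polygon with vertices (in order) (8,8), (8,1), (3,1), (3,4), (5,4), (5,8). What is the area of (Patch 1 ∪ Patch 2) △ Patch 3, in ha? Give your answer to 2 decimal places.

29.83

|Patch 1 ∪ Patch 2| = 6.5.
|(Patch 1 ∪ Patch 2) ∩ Patch 3| = 1.8333.
|(Patch 1 ∪ Patch 2) △ Patch 3| = 6.5 + 27 − 3.6667 = 29.83.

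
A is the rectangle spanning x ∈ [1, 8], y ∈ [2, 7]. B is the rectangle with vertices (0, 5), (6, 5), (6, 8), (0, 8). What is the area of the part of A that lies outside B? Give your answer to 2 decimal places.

25.00

|A∩B|: x∈[1,6], y∈[5,7] → 5·2 = 10.
|A| = 35.
|A ∖ B| = |A| − |A∩B| = 35 − 10 = 25.00.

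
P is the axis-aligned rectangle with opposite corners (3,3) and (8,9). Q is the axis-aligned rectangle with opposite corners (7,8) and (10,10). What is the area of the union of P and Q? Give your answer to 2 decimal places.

By inclusion–exclusion:
Individual areas: |P| = 30, |Q| = 6.
|P∩Q|: x∈[7,8], y∈[8,9] → 1·1 = 1.
|P ∪ Q| = 36 − 1 = 35.00.

35.00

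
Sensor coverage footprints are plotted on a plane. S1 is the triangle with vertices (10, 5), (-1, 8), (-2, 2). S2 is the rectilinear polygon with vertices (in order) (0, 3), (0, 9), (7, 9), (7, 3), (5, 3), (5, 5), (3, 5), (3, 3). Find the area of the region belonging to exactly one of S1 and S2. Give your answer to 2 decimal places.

|S1| = 34.5, |S2| = 38, |S1∩S2| = 20.2841.
|S1 △ S2| = |S1| + |S2| − 2·|S1∩S2| = 34.5 + 38 − 40.5682 = 31.93.

31.93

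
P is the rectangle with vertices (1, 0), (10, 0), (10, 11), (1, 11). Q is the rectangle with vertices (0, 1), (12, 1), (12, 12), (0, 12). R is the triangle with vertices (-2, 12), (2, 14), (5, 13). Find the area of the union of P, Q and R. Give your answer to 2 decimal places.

146.00

By inclusion–exclusion:
Individual areas: |P| = 99, |Q| = 132, |R| = 5.
|P∩Q|: x∈[1,10], y∈[1,11] → 9·10 = 90.
|P∩R| = 0.
|Q∩R| = 0.
|P∩Q∩R| = 0.
|P ∪ Q ∪ R| = 236 − 90 + 0 = 146.00.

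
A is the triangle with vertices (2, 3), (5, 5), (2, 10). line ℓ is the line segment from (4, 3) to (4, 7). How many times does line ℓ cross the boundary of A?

The segment meets the boundary at (4,6.667), (4,4.333).

2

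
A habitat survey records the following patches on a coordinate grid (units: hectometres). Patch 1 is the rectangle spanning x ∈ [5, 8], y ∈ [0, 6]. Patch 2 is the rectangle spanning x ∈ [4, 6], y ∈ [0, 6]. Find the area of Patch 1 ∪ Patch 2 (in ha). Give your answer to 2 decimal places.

24.00

By inclusion–exclusion:
Individual areas: |Patch 1| = 18, |Patch 2| = 12.
|Patch 1∩Patch 2|: x∈[5,6], y∈[0,6] → 1·6 = 6.
|Patch 1 ∪ Patch 2| = 30 − 6 = 24.00.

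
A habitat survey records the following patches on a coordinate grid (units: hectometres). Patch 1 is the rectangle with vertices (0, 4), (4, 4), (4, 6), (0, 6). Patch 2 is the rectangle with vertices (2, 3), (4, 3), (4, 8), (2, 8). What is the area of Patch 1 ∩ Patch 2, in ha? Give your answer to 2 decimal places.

|Patch 1∩Patch 2|: x∈[2,4], y∈[4,6] → 2·2 = 4.

4.00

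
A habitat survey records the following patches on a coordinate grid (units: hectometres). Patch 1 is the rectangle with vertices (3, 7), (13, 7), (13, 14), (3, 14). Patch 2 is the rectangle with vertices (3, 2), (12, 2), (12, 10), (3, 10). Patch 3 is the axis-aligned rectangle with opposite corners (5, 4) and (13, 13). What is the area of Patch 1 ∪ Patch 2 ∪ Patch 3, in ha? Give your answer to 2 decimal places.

118.00

By inclusion–exclusion:
Individual areas: |Patch 1| = 70, |Patch 2| = 72, |Patch 3| = 72.
|Patch 1∩Patch 2|: x∈[3,12], y∈[7,10] → 9·3 = 27.
|Patch 1∩Patch 3|: x∈[5,13], y∈[7,13] → 8·6 = 48.
|Patch 2∩Patch 3|: x∈[5,12], y∈[4,10] → 7·6 = 42.
|Patch 1∩Patch 2∩Patch 3| = 21.
|Patch 1 ∪ Patch 2 ∪ Patch 3| = 214 − 117 + 21 = 118.00.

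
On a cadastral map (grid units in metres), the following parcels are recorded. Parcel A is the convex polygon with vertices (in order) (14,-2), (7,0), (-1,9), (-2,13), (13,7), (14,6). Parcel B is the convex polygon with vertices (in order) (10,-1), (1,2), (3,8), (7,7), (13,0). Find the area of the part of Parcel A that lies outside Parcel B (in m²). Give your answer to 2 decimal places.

|Parcel A| = 116.5, |Parcel A∩Parcel B| = 46.2541.
|Parcel A ∖ Parcel B| = |Parcel A| − |Parcel A∩Parcel B| = 116.5 − 46.2541 = 70.25.

70.25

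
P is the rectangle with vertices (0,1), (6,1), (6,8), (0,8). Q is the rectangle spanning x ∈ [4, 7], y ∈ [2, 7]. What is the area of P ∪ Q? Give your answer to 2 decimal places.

By inclusion–exclusion:
Individual areas: |P| = 42, |Q| = 15.
|P∩Q|: x∈[4,6], y∈[2,7] → 2·5 = 10.
|P ∪ Q| = 57 − 10 = 47.00.

47.00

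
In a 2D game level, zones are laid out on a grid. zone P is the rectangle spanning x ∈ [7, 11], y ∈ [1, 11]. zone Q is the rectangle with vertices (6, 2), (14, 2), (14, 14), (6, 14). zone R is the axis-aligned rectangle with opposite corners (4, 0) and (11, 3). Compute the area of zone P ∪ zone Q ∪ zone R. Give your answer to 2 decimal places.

112.00

By inclusion–exclusion:
Individual areas: |zone P| = 40, |zone Q| = 96, |zone R| = 21.
|zone P∩zone Q|: x∈[7,11], y∈[2,11] → 4·9 = 36.
|zone P∩zone R|: x∈[7,11], y∈[1,3] → 4·2 = 8.
|zone Q∩zone R|: x∈[6,11], y∈[2,3] → 5·1 = 5.
|zone P∩zone Q∩zone R| = 4.
|zone P ∪ zone Q ∪ zone R| = 157 − 49 + 4 = 112.00.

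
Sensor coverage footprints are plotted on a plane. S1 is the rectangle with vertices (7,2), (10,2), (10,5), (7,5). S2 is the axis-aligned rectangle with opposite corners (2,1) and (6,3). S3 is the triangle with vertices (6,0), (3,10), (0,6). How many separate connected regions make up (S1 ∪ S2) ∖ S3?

3

(S1 ∪ S2) ∖ S3 splits into 3 disjoint pieces (area 9, area 1.2, area 4).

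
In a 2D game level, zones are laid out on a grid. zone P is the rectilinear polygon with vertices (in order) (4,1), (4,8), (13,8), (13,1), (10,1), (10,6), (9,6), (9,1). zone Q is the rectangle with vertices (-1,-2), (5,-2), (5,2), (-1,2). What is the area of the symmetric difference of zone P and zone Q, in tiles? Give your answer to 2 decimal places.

80.00

|zone P| = 58, |zone Q| = 24, |zone P∩zone Q| = 1.
|zone P △ zone Q| = |zone P| + |zone Q| − 2·|zone P∩zone Q| = 58 + 24 − 2 = 80.00.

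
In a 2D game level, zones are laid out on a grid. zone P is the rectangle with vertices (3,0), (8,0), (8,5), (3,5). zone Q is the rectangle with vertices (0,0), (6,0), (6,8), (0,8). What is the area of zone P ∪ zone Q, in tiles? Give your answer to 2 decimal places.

58.00

By inclusion–exclusion:
Individual areas: |zone P| = 25, |zone Q| = 48.
|zone P∩zone Q|: x∈[3,6], y∈[0,5] → 3·5 = 15.
|zone P ∪ zone Q| = 73 − 15 = 58.00.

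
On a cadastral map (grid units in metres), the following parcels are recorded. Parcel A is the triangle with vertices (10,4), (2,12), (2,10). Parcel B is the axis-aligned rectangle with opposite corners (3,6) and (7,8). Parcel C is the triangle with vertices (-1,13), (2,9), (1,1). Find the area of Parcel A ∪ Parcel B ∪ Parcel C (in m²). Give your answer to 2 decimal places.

28.46

By inclusion–exclusion:
Individual areas: |Parcel A| = 8, |Parcel B| = 8, |Parcel C| = 14.
|Parcel A∩Parcel B| = 1.5417.
|Parcel A∩Parcel C| = 0.
|Parcel B∩Parcel C| = 0.
|Parcel A∩Parcel B∩Parcel C| = 0.
|Parcel A ∪ Parcel B ∪ Parcel C| = 30 − 1.5417 + 0 = 28.46.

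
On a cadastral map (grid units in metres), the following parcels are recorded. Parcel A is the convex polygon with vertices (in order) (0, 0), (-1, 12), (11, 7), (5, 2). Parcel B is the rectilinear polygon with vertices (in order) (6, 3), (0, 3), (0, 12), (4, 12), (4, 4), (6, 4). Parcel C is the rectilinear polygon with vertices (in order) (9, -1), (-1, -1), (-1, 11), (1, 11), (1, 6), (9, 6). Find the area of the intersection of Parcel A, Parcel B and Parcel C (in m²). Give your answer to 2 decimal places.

19.00

The intersection is the polygon with vertices (4,4), (6,4), (6,3), (0,3), (0,11), (1,11), (1,6), (4,6).
By the shoelace formula its area is 19.00.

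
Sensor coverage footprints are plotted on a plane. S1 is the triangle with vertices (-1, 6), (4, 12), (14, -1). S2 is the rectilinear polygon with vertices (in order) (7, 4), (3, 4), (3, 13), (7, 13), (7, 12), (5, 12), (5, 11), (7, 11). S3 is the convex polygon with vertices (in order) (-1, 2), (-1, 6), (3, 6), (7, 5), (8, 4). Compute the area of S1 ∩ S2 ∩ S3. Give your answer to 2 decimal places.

5.98

The intersection is the polygon with vertices (7,4), (3.286,4), (3,4.133), (3,6), (7,5).
By the shoelace formula its area is 5.98.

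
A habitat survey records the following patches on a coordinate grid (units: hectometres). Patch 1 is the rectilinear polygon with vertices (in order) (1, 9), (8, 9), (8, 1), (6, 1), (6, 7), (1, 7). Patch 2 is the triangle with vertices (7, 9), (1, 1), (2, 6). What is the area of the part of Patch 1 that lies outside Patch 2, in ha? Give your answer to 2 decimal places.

|Patch 1| = 26, |Patch 1∩Patch 2| = 1.8333.
|Patch 1 ∖ Patch 2| = |Patch 1| − |Patch 1∩Patch 2| = 26 − 1.8333 = 24.17.

24.17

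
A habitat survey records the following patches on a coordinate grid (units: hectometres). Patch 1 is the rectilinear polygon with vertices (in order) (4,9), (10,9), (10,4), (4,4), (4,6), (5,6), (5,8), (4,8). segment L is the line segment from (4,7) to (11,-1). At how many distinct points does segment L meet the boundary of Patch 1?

The segment meets the boundary at (4.875,6), (6.625,4).

2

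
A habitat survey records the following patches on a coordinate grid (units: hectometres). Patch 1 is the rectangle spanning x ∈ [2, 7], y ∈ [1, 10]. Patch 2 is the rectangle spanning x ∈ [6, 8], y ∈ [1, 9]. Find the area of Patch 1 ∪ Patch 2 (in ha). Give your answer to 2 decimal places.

53.00

By inclusion–exclusion:
Individual areas: |Patch 1| = 45, |Patch 2| = 16.
|Patch 1∩Patch 2|: x∈[6,7], y∈[1,9] → 1·8 = 8.
|Patch 1 ∪ Patch 2| = 61 − 8 = 53.00.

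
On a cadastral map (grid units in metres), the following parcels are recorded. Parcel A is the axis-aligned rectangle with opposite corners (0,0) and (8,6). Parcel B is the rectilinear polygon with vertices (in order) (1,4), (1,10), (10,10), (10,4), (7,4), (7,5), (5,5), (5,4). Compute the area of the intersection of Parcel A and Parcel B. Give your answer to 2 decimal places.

12.00

The intersection is the polygon with vertices (8,6), (8,4), (7,4), (7,5), (5,5), (5,4), (1,4), (1,6).
By the shoelace formula its area is 12.00.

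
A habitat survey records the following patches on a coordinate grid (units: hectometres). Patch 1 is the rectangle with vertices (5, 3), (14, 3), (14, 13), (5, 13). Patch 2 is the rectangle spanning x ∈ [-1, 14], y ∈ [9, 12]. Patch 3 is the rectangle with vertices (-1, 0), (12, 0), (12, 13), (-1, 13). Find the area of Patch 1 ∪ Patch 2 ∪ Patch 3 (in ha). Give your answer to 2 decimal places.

189.00

By inclusion–exclusion:
Individual areas: |Patch 1| = 90, |Patch 2| = 45, |Patch 3| = 169.
|Patch 1∩Patch 2|: x∈[5,14], y∈[9,12] → 9·3 = 27.
|Patch 1∩Patch 3|: x∈[5,12], y∈[3,13] → 7·10 = 70.
|Patch 2∩Patch 3|: x∈[-1,12], y∈[9,12] → 13·3 = 39.
|Patch 1∩Patch 2∩Patch 3| = 21.
|Patch 1 ∪ Patch 2 ∪ Patch 3| = 304 − 136 + 21 = 189.00.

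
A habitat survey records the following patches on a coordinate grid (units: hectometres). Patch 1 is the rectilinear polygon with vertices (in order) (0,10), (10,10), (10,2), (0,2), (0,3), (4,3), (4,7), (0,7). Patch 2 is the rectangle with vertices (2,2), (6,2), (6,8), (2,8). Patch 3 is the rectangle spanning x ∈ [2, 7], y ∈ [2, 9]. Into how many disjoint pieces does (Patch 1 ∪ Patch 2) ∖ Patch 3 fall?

2

(Patch 1 ∪ Patch 2) ∖ Patch 3 splits into 2 disjoint pieces (area 35, area 2).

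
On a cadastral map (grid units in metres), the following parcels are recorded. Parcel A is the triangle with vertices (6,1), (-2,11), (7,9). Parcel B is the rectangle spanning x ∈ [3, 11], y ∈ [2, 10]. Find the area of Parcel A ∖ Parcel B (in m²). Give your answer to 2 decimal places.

|Parcel A| = 37, |Parcel A∩Parcel B| = 23.6903.
|Parcel A ∖ Parcel B| = |Parcel A| − |Parcel A∩Parcel B| = 37 − 23.6903 = 13.31.

13.31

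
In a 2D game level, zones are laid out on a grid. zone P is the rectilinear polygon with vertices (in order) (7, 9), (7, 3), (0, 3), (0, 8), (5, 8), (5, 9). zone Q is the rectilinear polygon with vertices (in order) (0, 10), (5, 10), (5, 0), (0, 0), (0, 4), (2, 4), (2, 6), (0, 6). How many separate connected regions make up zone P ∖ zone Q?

2

zone P ∖ zone Q splits into 2 disjoint pieces (area 12, area 4).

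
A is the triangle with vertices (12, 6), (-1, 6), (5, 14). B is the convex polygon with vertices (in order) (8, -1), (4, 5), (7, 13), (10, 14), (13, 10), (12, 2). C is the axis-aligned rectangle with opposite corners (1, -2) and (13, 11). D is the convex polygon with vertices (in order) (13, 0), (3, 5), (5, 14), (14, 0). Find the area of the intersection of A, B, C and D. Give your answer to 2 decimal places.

The intersection is the polygon with vertices (6.929,11), (10.143,6), (4.375,6), (6.25,11).
By the shoelace formula its area is 16.12.

16.12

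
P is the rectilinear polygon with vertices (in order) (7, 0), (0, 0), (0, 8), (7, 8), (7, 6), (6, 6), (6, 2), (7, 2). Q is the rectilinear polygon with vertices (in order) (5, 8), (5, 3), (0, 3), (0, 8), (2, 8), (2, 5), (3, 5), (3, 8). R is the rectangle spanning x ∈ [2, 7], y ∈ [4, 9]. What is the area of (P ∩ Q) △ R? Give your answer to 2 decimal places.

29.00

|P ∩ Q| = 22.
|(P ∩ Q) ∩ R| = 9.
|(P ∩ Q) △ R| = 22 + 25 − 18 = 29.00.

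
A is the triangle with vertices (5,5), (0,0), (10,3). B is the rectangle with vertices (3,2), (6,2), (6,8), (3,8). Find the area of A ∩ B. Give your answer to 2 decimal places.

The intersection is the polygon with vertices (5,5), (6,4.6), (6,2), (3,2), (3,3).
By the shoelace formula its area is 6.80.

6.80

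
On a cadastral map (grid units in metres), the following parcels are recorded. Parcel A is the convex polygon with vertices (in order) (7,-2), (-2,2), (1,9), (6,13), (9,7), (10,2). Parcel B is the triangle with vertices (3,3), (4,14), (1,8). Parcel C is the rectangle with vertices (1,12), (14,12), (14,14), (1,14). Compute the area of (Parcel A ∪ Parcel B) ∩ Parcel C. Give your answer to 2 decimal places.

|Parcel A ∪ Parcel B| = 108.4853.
|(Parcel A ∪ Parcel B) ∩ Parcel C| = 1.69.

1.69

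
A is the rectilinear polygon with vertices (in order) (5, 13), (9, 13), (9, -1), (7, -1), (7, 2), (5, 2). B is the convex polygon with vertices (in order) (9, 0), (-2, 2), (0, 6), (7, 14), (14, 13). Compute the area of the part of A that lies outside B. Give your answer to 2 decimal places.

3.09

|A| = 50, |A∩B| = 46.9131.
|A ∖ B| = |A| − |A∩B| = 50 − 46.9131 = 3.09.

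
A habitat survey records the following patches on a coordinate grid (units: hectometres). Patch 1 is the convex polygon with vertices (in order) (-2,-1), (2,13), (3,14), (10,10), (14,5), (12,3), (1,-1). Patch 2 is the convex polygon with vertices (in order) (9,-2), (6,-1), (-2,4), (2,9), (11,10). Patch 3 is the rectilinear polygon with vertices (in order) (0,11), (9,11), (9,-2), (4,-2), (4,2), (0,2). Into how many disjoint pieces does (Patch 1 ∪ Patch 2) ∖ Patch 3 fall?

3

(Patch 1 ∪ Patch 2) ∖ Patch 3 splits into 3 disjoint pieces (area 19.8333, area 10.9464, area 26.7439).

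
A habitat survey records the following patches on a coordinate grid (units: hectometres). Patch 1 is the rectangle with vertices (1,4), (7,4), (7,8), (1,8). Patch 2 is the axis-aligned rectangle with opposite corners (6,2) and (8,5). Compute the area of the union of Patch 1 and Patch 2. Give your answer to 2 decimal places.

29.00

By inclusion–exclusion:
Individual areas: |Patch 1| = 24, |Patch 2| = 6.
|Patch 1∩Patch 2|: x∈[6,7], y∈[4,5] → 1·1 = 1.
|Patch 1 ∪ Patch 2| = 30 − 1 = 29.00.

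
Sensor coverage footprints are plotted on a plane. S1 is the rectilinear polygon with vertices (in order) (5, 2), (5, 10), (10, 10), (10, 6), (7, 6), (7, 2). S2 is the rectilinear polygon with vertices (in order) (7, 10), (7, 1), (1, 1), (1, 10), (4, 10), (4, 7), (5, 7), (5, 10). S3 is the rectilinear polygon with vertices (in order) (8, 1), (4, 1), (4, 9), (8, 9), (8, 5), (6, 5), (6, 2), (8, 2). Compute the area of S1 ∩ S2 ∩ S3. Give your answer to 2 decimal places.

11.00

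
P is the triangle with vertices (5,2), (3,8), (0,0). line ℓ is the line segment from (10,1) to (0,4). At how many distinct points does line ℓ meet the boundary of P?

2

The segment meets the boundary at (1.348,3.596), (4.815,2.556).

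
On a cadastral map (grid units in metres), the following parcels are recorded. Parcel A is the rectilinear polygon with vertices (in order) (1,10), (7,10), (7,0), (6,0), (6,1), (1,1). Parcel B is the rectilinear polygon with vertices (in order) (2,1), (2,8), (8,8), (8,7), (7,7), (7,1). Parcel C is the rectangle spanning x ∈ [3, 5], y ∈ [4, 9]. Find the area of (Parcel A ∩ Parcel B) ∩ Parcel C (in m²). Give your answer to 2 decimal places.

The region (Parcel A ∩ Parcel B) ∩ Parcel C is the polygon with vertices (5,8), (5,4), (3,4), (3,8).
By the shoelace formula its area is 8.00.

8.00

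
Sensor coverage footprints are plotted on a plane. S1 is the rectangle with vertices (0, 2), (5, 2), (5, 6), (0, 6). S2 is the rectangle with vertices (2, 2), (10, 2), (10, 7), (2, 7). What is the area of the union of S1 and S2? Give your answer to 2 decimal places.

48.00

By inclusion–exclusion:
Individual areas: |S1| = 20, |S2| = 40.
|S1∩S2|: x∈[2,5], y∈[2,6] → 3·4 = 12.
|S1 ∪ S2| = 60 − 12 = 48.00.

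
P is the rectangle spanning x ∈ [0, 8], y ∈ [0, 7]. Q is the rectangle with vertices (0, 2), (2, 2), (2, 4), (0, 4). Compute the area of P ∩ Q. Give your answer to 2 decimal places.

|P∩Q|: x∈[0,2], y∈[2,4] → 2·2 = 4.

4.00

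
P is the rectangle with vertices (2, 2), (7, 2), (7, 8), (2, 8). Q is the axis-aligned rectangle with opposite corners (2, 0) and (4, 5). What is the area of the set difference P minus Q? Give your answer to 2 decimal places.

24.00

|P∩Q|: x∈[2,4], y∈[2,5] → 2·3 = 6.
|P| = 30.
|P ∖ Q| = |P| − |P∩Q| = 30 − 6 = 24.00.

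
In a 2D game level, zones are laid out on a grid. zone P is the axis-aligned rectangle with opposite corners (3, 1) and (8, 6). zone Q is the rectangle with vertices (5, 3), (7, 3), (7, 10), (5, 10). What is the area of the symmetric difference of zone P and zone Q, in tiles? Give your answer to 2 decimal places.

27.00

|zone P∩zone Q|: x∈[5,7], y∈[3,6] → 2·3 = 6.
|zone P △ zone Q| = |zone P| + |zone Q| − 2·|zone P∩zone Q| = 25 + 14 − 12 = 27.00.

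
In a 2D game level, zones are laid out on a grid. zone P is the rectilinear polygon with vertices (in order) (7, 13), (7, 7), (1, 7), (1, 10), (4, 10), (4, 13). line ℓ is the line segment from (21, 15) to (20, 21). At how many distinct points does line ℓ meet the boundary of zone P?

0

The segment lies entirely outside zone P and never meets its boundary.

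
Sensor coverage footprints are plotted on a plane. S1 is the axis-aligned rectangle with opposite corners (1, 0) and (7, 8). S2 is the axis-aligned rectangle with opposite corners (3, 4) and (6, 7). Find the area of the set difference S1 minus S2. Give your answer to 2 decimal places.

39.00

|S1∩S2|: x∈[3,6], y∈[4,7] → 3·3 = 9.
|S1| = 48.
|S1 ∖ S2| = |S1| − |S1∩S2| = 48 − 9 = 39.00.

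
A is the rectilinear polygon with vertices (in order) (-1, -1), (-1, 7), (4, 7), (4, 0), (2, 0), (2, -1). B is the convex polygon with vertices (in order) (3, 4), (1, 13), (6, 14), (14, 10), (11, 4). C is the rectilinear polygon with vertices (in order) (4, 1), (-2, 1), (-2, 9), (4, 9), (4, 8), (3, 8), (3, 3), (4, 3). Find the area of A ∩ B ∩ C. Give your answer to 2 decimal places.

1.00

The intersection is the polygon with vertices (2.333,7), (3,7), (3,4).
By the shoelace formula its area is 1.00.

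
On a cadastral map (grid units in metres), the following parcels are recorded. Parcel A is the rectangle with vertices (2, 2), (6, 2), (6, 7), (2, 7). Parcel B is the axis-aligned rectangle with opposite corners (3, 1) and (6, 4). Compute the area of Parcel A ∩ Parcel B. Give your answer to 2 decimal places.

6.00

|Parcel A∩Parcel B|: x∈[3,6], y∈[2,4] → 3·2 = 6.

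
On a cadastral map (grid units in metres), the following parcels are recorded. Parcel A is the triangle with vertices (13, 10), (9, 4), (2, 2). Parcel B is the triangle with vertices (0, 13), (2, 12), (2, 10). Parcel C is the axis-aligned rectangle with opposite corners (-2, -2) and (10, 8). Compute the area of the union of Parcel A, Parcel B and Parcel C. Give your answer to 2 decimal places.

125.48

By inclusion–exclusion:
Individual areas: |Parcel A| = 17, |Parcel B| = 2, |Parcel C| = 120.
|Parcel A∩Parcel B| = 0.
|Parcel A∩Parcel C| = 13.5227.
|Parcel B∩Parcel C| = 0.
|Parcel A∩Parcel B∩Parcel C| = 0.
|Parcel A ∪ Parcel B ∪ Parcel C| = 139 − 13.5227 + 0 = 125.48.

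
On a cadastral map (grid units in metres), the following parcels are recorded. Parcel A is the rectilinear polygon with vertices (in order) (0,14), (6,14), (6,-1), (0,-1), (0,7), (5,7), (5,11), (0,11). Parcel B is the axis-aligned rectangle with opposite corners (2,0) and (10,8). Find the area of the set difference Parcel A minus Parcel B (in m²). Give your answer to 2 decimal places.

41.00

|Parcel A| = 70, |Parcel A∩Parcel B| = 29.
|Parcel A ∖ Parcel B| = |Parcel A| − |Parcel A∩Parcel B| = 70 − 29 = 41.00.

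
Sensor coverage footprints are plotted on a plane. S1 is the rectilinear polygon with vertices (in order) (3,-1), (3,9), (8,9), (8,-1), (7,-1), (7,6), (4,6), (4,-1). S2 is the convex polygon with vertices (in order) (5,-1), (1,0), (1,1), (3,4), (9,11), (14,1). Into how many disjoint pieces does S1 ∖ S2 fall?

S1 ∖ S2 splits into 3 disjoint pieces (area 0.375, area 10.4167, area 0.5556).

3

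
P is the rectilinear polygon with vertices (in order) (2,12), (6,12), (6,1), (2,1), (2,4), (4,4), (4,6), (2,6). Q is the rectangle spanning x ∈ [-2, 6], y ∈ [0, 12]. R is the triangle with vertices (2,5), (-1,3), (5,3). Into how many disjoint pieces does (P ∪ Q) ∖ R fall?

1

(P ∪ Q) ∖ R is a single connected region.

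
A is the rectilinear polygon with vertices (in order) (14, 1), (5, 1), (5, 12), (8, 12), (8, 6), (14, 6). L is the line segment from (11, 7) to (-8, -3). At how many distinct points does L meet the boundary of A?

The segment meets the boundary at (5,3.842), (9.1,6).

2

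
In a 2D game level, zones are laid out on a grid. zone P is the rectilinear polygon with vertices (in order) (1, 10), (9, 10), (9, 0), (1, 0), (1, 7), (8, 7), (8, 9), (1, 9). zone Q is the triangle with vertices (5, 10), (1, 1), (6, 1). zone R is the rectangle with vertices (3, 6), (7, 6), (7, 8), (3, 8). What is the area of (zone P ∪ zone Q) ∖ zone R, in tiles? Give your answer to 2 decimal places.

62.83

|zone P ∪ zone Q| = 68.2222.
|(zone P ∪ zone Q) ∩ zone R| = 5.3889.
|(zone P ∪ zone Q) ∖ zone R| = 68.2222 − 5.3889 = 62.83.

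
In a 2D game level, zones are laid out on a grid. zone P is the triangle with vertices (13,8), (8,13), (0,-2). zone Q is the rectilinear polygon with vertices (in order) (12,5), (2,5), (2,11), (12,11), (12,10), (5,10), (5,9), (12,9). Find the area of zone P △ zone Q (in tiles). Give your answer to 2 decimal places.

|zone P| = 57.5, |zone Q| = 53, |zone P∩zone Q| = 29.3987.
|zone P △ zone Q| = |zone P| + |zone Q| − 2·|zone P∩zone Q| = 57.5 + 53 − 58.7974 = 51.70.

51.70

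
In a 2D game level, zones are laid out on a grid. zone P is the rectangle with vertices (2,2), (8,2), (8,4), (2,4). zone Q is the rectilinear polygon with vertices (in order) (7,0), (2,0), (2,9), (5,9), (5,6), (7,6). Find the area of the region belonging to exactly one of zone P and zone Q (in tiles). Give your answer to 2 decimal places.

|zone P| = 12, |zone Q| = 39, |zone P∩zone Q| = 10.
|zone P △ zone Q| = |zone P| + |zone Q| − 2·|zone P∩zone Q| = 12 + 39 − 20 = 31.00.

31.00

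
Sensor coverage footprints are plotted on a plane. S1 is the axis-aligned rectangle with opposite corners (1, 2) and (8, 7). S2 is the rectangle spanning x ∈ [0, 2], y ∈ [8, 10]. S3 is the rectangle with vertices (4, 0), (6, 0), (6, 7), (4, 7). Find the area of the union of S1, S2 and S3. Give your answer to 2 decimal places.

By inclusion–exclusion:
Individual areas: |S1| = 35, |S2| = 4, |S3| = 14.
|S1∩S2| = 0 (no overlap).
|S1∩S3|: x∈[4,6], y∈[2,7] → 2·5 = 10.
|S2∩S3| = 0 (no overlap).
|S1∩S2∩S3| = 0.
|S1 ∪ S2 ∪ S3| = 53 − 10 + 0 = 43.00.

43.00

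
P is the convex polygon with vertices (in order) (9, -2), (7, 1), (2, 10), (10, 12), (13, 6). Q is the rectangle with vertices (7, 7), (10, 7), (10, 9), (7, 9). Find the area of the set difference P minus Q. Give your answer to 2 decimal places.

74.50

|P| = 80.5, |P∩Q| = 6.
|P ∖ Q| = |P| − |P∩Q| = 80.5 − 6 = 74.50.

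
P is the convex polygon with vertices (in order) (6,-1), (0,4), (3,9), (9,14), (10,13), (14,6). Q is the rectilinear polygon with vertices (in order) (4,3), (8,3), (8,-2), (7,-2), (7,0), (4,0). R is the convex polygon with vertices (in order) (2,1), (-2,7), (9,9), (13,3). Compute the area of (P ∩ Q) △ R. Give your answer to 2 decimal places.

|P ∩ Q| = 11.4208.
|(P ∩ Q) ∩ R| = 5.0909.
|(P ∩ Q) △ R| = 11.4208 + 74 − 10.1818 = 75.24.

75.24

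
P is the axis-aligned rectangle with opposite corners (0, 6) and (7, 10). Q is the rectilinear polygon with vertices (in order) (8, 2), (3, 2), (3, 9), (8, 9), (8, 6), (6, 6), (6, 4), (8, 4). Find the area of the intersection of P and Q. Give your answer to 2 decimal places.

The intersection is the polygon with vertices (7,6), (6,6), (3,6), (3,9), (7,9).
By the shoelace formula its area is 12.00.

12.00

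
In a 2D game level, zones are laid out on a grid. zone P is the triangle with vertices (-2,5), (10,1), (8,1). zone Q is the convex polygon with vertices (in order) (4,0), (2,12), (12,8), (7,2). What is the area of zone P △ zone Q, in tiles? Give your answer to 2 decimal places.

60.96

|zone P| = 4, |zone Q| = 60, |zone P∩zone Q| = 1.5218.
|zone P △ zone Q| = |zone P| + |zone Q| − 2·|zone P∩zone Q| = 4 + 60 − 3.0436 = 60.96.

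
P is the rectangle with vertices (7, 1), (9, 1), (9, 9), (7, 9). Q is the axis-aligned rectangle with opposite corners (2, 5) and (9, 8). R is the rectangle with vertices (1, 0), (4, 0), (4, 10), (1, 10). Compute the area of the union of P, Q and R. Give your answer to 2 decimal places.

By inclusion–exclusion:
Individual areas: |P| = 16, |Q| = 21, |R| = 30.
|P∩Q|: x∈[7,9], y∈[5,8] → 2·3 = 6.
|P∩R| = 0 (no overlap).
|Q∩R|: x∈[2,4], y∈[5,8] → 2·3 = 6.
|P∩Q∩R| = 0.
|P ∪ Q ∪ R| = 67 − 12 + 0 = 55.00.

55.00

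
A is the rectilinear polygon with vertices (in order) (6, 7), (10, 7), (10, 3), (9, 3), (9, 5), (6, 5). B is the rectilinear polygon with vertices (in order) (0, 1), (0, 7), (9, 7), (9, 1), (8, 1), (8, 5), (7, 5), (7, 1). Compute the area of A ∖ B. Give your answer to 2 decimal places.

4.00

|A| = 10, |A∩B| = 6.
|A ∖ B| = |A| − |A∩B| = 10 − 6 = 4.00.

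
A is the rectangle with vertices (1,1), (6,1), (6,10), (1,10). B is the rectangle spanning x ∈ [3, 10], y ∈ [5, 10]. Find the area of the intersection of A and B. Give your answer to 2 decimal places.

15.00

|A∩B|: x∈[3,6], y∈[5,10] → 3·5 = 15.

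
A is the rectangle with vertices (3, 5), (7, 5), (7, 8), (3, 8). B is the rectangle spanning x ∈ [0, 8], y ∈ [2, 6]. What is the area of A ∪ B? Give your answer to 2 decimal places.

By inclusion–exclusion:
Individual areas: |A| = 12, |B| = 32.
|A∩B|: x∈[3,7], y∈[5,6] → 4·1 = 4.
|A ∪ B| = 44 − 4 = 40.00.

40.00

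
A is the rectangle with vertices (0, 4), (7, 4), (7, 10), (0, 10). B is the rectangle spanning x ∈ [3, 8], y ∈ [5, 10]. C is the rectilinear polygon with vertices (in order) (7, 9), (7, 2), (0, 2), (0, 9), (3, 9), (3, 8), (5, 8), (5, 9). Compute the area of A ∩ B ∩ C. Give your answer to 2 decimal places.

14.00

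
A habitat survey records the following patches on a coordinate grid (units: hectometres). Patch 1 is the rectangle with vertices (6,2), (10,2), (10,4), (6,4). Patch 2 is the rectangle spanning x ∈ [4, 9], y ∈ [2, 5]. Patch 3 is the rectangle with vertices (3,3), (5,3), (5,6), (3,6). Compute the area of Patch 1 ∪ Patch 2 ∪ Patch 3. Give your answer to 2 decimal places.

21.00

By inclusion–exclusion:
Individual areas: |Patch 1| = 8, |Patch 2| = 15, |Patch 3| = 6.
|Patch 1∩Patch 2|: x∈[6,9], y∈[2,4] → 3·2 = 6.
|Patch 1∩Patch 3| = 0 (no overlap).
|Patch 2∩Patch 3|: x∈[4,5], y∈[3,5] → 1·2 = 2.
|Patch 1∩Patch 2∩Patch 3| = 0.
|Patch 1 ∪ Patch 2 ∪ Patch 3| = 29 − 8 + 0 = 21.00.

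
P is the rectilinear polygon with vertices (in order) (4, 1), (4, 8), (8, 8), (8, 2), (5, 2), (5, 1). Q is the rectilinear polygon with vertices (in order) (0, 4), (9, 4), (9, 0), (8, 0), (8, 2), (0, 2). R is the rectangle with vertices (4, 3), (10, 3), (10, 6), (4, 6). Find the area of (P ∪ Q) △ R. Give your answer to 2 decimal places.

29.00

|P ∪ Q| = 37.
|(P ∪ Q) ∩ R| = 13.
|(P ∪ Q) △ R| = 37 + 18 − 26 = 29.00.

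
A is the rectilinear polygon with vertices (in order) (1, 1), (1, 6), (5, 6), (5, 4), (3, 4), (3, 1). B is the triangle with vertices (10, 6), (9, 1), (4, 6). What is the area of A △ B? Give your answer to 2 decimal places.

28.00

|A| = 14, |B| = 15, |A∩B| = 0.5.
|A △ B| = |A| + |B| − 2·|A∩B| = 14 + 15 − 1 = 28.00.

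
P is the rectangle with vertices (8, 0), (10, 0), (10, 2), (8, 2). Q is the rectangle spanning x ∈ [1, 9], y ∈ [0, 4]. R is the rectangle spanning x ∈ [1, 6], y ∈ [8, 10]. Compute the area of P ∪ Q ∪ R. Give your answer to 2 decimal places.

By inclusion–exclusion:
Individual areas: |P| = 4, |Q| = 32, |R| = 10.
|P∩Q|: x∈[8,9], y∈[0,2] → 1·2 = 2.
|P∩R| = 0 (no overlap).
|Q∩R| = 0 (no overlap).
|P∩Q∩R| = 0.
|P ∪ Q ∪ R| = 46 − 2 + 0 = 44.00.

44.00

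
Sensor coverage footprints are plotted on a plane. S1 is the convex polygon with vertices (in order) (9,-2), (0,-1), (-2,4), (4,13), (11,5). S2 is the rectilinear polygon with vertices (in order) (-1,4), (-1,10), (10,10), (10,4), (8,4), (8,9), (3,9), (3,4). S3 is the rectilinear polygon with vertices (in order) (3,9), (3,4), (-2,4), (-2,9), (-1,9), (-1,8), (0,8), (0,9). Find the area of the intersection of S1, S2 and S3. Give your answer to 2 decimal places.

15.92

The intersection is the polygon with vertices (3,4), (-1,4), (-1,5.5), (1.333,9), (3,9).
By the shoelace formula its area is 15.92.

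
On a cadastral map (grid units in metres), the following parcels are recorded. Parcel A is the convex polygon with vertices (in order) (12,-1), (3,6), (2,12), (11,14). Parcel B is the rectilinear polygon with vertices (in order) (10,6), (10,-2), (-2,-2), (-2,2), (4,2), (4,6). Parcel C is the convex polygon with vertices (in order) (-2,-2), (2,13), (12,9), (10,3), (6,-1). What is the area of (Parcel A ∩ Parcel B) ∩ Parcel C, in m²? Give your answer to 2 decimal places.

The region (Parcel A ∩ Parcel B) ∩ Parcel C is the polygon with vertices (4,6), (10,6), (10,3), (8.625,1.625), (4,5.222).
By the shoelace formula its area is 16.99.

16.99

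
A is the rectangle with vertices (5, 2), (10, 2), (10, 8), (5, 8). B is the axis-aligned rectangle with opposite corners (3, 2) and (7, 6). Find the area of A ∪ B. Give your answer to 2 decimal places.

By inclusion–exclusion:
Individual areas: |A| = 30, |B| = 16.
|A∩B|: x∈[5,7], y∈[2,6] → 2·4 = 8.
|A ∪ B| = 46 − 8 = 38.00.

38.00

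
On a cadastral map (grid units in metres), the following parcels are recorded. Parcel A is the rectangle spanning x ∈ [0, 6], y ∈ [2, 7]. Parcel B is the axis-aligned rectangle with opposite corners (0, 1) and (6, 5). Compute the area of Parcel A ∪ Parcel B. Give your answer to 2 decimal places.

By inclusion–exclusion:
Individual areas: |Parcel A| = 30, |Parcel B| = 24.
|Parcel A∩Parcel B|: x∈[0,6], y∈[2,5] → 6·3 = 18.
|Parcel A ∪ Parcel B| = 54 − 18 = 36.00.

36.00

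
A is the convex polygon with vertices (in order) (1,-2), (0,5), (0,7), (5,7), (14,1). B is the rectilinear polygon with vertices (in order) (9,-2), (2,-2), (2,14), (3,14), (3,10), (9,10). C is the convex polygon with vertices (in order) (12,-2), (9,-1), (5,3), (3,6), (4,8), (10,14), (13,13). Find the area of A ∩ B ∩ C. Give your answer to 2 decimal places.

The intersection is the polygon with vertices (9,4.333), (9,-0.154), (8.312,-0.312), (5,3), (3,6), (3.5,7), (5,7).
By the shoelace formula its area is 23.13.

23.13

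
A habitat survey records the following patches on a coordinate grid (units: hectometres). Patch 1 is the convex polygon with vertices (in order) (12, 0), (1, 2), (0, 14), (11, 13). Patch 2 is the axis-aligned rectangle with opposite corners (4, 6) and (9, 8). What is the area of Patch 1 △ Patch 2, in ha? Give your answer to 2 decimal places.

|Patch 1| = 136, |Patch 2| = 10, |Patch 1∩Patch 2| = 10.
|Patch 1 △ Patch 2| = |Patch 1| + |Patch 2| − 2·|Patch 1∩Patch 2| = 136 + 10 − 20 = 126.00.

126.00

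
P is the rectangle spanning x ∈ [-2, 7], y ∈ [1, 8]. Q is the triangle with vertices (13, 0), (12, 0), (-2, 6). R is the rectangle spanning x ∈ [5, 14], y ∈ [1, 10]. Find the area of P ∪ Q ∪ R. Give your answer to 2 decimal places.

130.92

By inclusion–exclusion:
Individual areas: |P| = 63, |Q| = 3, |R| = 81.
|P∩Q| = 1.1571.
|P∩R|: x∈[5,7], y∈[1,8] → 2·7 = 14.
|Q∩R| = 1.3833.
|P∩Q∩R| = 0.4571.
|P ∪ Q ∪ R| = 147 − 16.5405 + 0.4571 = 130.92.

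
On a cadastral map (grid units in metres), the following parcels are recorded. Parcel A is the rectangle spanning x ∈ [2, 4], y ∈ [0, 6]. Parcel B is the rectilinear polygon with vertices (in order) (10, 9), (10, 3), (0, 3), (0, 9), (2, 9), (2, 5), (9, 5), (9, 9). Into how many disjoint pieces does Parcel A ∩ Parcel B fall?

Parcel A ∩ Parcel B is a single connected region.

1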